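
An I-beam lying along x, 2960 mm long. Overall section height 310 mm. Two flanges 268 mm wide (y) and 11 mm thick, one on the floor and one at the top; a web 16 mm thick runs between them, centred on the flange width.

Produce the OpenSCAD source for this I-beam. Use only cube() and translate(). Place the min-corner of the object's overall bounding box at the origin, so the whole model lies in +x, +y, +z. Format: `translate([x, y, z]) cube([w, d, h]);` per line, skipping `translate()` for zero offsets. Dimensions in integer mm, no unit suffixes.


cube([2960, 268, 11]);
translate([0, 126, 11]) cube([2960, 16, 288]);
translate([0, 0, 299]) cube([2960, 268, 11]);


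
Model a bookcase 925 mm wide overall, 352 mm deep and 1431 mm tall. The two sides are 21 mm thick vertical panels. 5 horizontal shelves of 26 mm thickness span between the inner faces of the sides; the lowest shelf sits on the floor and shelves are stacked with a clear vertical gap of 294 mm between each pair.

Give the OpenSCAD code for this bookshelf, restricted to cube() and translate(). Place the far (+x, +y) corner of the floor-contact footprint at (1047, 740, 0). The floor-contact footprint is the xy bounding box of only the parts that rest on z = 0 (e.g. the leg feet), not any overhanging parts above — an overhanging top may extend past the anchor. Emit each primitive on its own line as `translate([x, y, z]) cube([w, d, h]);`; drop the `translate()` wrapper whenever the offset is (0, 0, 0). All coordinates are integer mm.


translate([122, 388, 0]) cube([21, 352, 1431]);
translate([1026, 388, 0]) cube([21, 352, 1431]);
translate([143, 388, 0]) cube([883, 352, 26]);
translate([143, 388, 320]) cube([883, 352, 26]);
translate([143, 388, 640]) cube([883, 352, 26]);
translate([143, 388, 960]) cube([883, 352, 26]);
translate([143, 388, 1280]) cube([883, 352, 26]);


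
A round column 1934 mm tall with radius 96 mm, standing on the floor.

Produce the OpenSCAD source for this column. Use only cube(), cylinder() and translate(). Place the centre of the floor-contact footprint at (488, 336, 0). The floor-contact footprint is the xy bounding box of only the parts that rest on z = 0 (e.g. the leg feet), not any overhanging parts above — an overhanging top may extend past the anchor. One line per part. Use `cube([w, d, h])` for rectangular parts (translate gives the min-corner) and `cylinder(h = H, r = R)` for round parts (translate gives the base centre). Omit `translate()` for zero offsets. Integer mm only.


translate([488, 336, 0]) cylinder(h = 1934, r = 96);


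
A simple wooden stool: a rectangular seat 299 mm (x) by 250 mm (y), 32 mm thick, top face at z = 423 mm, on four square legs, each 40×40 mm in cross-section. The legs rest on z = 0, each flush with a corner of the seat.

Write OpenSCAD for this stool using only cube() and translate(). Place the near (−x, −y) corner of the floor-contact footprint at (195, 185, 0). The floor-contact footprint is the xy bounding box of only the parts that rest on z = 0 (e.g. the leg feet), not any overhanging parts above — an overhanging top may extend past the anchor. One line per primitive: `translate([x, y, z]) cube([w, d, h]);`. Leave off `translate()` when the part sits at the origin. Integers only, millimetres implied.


translate([195, 185, 391]) cube([299, 250, 32]);
translate([195, 185, 0]) cube([40, 40, 391]);
translate([454, 185, 0]) cube([40, 40, 391]);
translate([195, 395, 0]) cube([40, 40, 391]);
translate([454, 395, 0]) cube([40, 40, 391]);


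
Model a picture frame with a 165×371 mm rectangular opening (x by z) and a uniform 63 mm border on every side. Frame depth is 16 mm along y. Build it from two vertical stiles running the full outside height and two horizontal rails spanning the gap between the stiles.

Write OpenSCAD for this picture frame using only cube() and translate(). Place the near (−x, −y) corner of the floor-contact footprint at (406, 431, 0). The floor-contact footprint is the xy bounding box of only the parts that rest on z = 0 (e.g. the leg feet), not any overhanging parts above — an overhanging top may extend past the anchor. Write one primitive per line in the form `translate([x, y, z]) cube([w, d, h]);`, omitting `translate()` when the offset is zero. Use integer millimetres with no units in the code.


translate([406, 431, 0]) cube([63, 16, 497]);
translate([634, 431, 0]) cube([63, 16, 497]);
translate([469, 431, 0]) cube([165, 16, 63]);
translate([469, 431, 434]) cube([165, 16, 63]);


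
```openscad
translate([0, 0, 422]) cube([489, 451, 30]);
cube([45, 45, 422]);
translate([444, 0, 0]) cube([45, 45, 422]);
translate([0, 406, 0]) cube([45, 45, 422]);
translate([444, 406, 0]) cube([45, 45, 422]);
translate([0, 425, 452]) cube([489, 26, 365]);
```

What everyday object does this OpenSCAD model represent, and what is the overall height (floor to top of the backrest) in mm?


A chair. The overall height is 817 mm.

A slab on four corner posts with a tall panel at the back — a chair. The seat slab sits at z = 422 with thickness 30, and the 365 mm backrest starts at the seat top, so the overall height is 422 + 30 + 365 = 817 mm.


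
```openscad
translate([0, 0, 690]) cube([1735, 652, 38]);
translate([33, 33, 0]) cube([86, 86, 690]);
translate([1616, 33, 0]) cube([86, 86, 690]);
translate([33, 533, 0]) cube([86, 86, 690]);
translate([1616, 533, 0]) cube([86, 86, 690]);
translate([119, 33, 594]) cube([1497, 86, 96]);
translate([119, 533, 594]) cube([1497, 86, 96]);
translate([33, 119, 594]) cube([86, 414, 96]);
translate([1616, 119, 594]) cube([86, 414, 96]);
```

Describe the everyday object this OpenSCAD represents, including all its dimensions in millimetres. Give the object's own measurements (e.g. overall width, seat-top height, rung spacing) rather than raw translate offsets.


A rectangular dining table. The top is 1735×652×38 mm with its upper surface at z = 728 mm. It stands on four 86×86 mm square legs, each inset 33 mm from the nearest pair of top edges, running from the floor to the underside of the top. Four apron rails, 86 mm thick and 96 mm tall, run between adjacent legs with their top edges flush with the underside of the top and their outer faces flush with the legs' outer faces.


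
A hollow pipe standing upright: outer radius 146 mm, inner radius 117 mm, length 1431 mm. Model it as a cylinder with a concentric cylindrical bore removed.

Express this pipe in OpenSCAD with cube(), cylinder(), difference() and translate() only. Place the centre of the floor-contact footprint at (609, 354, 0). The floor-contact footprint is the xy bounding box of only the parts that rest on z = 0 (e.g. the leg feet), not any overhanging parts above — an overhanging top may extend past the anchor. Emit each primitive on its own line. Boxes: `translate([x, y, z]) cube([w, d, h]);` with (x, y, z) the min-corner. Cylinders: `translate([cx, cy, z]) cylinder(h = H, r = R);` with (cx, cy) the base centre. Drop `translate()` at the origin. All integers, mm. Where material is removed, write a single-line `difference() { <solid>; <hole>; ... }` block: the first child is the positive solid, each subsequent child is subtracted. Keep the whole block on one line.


difference() { translate([609, 354, 0]) cylinder(h = 1431, r = 146); translate([609, 354, 0]) cylinder(h = 1431, r = 117); }


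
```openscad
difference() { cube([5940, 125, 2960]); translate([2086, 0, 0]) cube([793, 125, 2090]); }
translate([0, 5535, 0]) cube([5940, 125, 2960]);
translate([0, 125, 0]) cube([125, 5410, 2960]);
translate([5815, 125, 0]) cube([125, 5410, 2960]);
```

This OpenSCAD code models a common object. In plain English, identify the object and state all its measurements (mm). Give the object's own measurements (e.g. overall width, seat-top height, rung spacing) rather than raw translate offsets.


A single room: four walls, each 2960 mm tall and 125 mm thick, enclosing an outside footprint 5940×5660 mm (x × y), no floor or roof. The front and back walls (−y and +y sides) run the full x-width; the side walls fit between their inner faces. A door opening 793 mm wide and 2090 mm tall is cut through the front wall from the floor up, its −x edge 2086 mm from the wall's −x end.


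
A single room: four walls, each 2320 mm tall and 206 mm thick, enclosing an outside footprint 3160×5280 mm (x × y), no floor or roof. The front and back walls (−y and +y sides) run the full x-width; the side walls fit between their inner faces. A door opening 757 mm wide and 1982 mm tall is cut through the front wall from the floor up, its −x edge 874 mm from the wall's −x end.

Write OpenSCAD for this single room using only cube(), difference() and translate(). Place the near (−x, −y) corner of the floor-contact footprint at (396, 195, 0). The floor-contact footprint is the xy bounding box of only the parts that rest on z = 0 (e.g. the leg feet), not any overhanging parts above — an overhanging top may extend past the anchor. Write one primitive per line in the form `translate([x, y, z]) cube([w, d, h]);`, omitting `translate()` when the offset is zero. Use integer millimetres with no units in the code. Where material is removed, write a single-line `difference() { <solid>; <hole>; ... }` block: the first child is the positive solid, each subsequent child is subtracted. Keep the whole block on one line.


difference() { translate([396, 195, 0]) cube([3160, 206, 2320]); translate([1270, 195, 0]) cube([757, 206, 1982]); }
translate([396, 5269, 0]) cube([3160, 206, 2320]);
translate([396, 401, 0]) cube([206, 4868, 2320]);
translate([3350, 401, 0]) cube([206, 4868, 2320]);


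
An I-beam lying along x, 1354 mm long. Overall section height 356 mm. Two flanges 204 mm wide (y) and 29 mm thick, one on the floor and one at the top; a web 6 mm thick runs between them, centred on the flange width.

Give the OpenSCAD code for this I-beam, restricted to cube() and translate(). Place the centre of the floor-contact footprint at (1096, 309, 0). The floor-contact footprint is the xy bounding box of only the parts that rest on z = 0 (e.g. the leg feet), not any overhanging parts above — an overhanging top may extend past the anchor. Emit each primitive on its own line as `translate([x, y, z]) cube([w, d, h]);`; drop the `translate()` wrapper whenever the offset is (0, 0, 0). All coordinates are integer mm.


translate([419, 207, 0]) cube([1354, 204, 29]);
translate([419, 306, 29]) cube([1354, 6, 298]);
translate([419, 207, 327]) cube([1354, 204, 29]);


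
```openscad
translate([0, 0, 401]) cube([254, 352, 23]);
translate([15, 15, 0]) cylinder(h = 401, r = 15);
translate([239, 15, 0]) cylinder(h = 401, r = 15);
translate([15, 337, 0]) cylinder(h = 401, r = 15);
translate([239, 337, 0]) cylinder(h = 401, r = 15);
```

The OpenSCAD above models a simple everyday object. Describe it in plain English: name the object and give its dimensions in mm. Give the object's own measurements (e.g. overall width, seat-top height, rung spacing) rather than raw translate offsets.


A simple wooden stool: a rectangular seat 254 mm (x) by 352 mm (y), 23 mm thick, top face at z = 424 mm, on four round legs, each 30 mm in diameter. The legs rest on z = 0, each leg's axis is inset half a diameter from the nearest pair of seat edges (so the leg's bounding box is flush with the corner).


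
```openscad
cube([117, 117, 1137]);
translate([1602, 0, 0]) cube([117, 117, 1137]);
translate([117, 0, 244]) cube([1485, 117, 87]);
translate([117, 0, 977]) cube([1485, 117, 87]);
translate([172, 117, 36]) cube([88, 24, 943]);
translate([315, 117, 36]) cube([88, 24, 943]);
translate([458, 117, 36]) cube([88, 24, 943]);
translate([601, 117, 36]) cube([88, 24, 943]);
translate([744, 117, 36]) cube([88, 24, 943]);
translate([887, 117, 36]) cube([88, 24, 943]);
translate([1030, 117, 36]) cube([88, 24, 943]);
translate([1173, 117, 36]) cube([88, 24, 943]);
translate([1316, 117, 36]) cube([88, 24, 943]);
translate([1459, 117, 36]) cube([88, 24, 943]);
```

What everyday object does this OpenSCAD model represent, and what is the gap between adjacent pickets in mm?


A fence section. The picket gap is 55 mm.

Two posts, two rails, 10 pickets — a fence section. Span 1485 mm holds 10 pickets of 88 mm with 11 equal gaps: ⌊(1485 − 10·88) / 11⌋ = 55 mm.


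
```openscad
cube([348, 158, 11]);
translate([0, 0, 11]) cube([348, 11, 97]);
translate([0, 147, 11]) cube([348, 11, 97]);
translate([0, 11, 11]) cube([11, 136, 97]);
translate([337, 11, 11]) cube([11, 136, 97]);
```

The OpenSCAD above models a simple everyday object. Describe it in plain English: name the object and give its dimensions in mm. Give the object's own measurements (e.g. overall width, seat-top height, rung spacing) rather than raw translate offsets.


An open-topped rectangular box: outside dimensions 348×158×108 mm, with a uniform wall and base thickness of 11 mm. The base is a full 348×158 slab on the floor; four walls sit on top of the base. The front and back walls (the −y and +y sides) span the full width; the two side walls fit between them.


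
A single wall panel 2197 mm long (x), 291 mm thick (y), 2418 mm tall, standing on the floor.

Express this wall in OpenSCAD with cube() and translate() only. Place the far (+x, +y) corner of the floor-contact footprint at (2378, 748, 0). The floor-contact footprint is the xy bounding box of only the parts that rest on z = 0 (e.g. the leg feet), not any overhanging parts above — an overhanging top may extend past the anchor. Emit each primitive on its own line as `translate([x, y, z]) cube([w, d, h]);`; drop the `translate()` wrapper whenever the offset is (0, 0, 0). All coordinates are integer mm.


translate([181, 457, 0]) cube([2197, 291, 2418]);


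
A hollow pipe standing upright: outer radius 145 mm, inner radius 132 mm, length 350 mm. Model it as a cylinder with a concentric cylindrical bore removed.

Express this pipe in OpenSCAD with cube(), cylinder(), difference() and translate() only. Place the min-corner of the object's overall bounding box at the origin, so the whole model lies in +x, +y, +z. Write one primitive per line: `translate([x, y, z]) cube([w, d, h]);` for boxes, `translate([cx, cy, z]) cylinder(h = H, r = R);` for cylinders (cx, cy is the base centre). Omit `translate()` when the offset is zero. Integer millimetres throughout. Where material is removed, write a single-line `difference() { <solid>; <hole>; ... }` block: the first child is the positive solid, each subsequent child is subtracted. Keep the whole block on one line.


difference() { translate([145, 145, 0]) cylinder(h = 350, r = 145); translate([145, 145, 0]) cylinder(h = 350, r = 132); }


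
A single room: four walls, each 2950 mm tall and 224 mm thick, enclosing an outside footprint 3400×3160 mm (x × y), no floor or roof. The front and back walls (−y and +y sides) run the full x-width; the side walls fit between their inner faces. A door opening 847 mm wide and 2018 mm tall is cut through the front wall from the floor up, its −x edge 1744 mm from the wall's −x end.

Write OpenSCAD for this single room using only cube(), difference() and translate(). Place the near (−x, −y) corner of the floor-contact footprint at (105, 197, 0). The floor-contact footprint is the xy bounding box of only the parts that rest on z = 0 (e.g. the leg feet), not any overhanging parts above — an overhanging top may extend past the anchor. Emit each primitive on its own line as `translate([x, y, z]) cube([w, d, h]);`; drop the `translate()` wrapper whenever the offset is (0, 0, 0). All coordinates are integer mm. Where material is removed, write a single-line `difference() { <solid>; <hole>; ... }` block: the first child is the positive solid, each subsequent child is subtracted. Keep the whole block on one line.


difference() { translate([105, 197, 0]) cube([3400, 224, 2950]); translate([1849, 197, 0]) cube([847, 224, 2018]); }
translate([105, 3133, 0]) cube([3400, 224, 2950]);
translate([105, 421, 0]) cube([224, 2712, 2950]);
translate([3281, 421, 0]) cube([224, 2712, 2950]);


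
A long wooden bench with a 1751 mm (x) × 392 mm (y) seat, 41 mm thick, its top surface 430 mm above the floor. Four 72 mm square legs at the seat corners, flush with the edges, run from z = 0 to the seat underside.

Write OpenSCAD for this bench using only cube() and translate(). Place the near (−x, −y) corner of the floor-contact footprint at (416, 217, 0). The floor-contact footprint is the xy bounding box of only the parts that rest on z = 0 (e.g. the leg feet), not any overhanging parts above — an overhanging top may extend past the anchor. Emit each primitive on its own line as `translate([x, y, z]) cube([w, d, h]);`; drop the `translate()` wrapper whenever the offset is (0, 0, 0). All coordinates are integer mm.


translate([416, 217, 389]) cube([1751, 392, 41]);
translate([416, 217, 0]) cube([72, 72, 389]);
translate([416, 537, 0]) cube([72, 72, 389]);
translate([2095, 217, 0]) cube([72, 72, 389]);
translate([2095, 537, 0]) cube([72, 72, 389]);


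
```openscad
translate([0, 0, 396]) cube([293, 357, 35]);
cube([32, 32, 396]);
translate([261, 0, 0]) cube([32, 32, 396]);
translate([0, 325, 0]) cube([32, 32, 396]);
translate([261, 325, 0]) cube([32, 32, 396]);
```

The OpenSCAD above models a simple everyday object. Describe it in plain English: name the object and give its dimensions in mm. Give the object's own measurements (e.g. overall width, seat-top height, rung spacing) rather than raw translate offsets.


A four-legged stool. The seat is a 293×357×35 mm slab whose top surface is at z = 431 mm; four square legs, each 32×32 mm in cross-section, run from the floor (z = 0) to the underside of the seat, each flush with a corner of the seat.


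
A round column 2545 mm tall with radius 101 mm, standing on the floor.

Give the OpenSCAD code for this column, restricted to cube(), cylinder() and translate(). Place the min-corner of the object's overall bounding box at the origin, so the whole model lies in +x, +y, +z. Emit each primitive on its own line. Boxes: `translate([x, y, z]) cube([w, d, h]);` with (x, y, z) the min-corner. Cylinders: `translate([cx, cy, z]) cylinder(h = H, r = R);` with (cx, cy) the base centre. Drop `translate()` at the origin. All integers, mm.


translate([101, 101, 0]) cylinder(h = 2545, r = 101);


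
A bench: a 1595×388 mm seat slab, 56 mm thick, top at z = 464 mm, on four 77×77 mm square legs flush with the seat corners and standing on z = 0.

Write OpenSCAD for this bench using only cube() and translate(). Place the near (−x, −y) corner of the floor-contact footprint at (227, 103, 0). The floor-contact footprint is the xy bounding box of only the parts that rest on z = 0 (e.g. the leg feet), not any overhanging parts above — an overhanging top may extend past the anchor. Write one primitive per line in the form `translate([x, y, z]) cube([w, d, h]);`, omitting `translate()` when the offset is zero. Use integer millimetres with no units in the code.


translate([227, 103, 408]) cube([1595, 388, 56]);
translate([227, 103, 0]) cube([77, 77, 408]);
translate([227, 414, 0]) cube([77, 77, 408]);
translate([1745, 103, 0]) cube([77, 77, 408]);
translate([1745, 414, 0]) cube([77, 77, 408]);


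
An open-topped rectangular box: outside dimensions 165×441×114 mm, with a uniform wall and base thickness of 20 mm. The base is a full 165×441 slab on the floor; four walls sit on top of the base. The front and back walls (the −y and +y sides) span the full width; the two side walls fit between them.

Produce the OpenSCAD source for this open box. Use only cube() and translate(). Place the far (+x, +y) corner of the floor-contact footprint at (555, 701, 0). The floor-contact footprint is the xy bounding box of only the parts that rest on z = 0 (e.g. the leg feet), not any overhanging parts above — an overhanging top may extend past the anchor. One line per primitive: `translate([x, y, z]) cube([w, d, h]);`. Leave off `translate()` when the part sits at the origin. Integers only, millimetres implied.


translate([390, 260, 0]) cube([165, 441, 20]);
translate([390, 260, 20]) cube([165, 20, 94]);
translate([390, 681, 20]) cube([165, 20, 94]);
translate([390, 280, 20]) cube([20, 401, 94]);
translate([535, 280, 20]) cube([20, 401, 94]);


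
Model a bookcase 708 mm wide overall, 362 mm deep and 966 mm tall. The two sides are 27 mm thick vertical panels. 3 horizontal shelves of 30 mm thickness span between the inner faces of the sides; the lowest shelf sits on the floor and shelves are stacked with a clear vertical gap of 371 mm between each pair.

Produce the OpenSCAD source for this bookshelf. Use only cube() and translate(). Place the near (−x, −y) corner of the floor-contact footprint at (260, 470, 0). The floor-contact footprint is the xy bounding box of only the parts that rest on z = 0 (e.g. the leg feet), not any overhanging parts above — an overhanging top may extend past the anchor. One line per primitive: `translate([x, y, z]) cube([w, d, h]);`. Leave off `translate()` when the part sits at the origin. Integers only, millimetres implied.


translate([260, 470, 0]) cube([27, 362, 966]);
translate([941, 470, 0]) cube([27, 362, 966]);
translate([287, 470, 0]) cube([654, 362, 30]);
translate([287, 470, 401]) cube([654, 362, 30]);
translate([287, 470, 802]) cube([654, 362, 30]);


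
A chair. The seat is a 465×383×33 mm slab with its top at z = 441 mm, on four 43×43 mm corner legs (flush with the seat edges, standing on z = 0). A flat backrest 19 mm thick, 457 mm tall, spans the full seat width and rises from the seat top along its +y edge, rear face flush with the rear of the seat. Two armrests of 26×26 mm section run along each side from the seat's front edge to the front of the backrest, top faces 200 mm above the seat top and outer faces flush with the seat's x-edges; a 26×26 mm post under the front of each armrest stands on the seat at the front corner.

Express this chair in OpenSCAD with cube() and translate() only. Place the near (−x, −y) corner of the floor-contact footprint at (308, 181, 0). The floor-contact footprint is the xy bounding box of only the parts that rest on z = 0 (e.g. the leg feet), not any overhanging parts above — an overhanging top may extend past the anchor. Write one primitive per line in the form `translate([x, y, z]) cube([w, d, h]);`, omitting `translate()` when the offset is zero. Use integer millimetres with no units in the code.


// leg_h = 441 - 33 = 408
// arm post h = 200 - 26 = 174
translate([308, 181, 408]) cube([465, 383, 33]);
translate([308, 181, 0]) cube([43, 43, 408]);
translate([730, 181, 0]) cube([43, 43, 408]);
translate([308, 521, 0]) cube([43, 43, 408]);
translate([730, 521, 0]) cube([43, 43, 408]);
translate([308, 545, 441]) cube([465, 19, 457]);
translate([308, 181, 615]) cube([26, 364, 26]);
translate([747, 181, 615]) cube([26, 364, 26]);
translate([308, 181, 441]) cube([26, 26, 174]);
translate([747, 181, 441]) cube([26, 26, 174]);


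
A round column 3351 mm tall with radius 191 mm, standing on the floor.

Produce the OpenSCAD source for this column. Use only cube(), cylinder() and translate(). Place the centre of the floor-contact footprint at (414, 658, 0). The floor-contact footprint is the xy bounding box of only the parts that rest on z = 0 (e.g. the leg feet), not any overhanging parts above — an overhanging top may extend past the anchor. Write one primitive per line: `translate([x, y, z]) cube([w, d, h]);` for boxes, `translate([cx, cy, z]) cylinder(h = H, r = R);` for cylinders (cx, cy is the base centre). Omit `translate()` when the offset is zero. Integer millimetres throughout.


translate([414, 658, 0]) cylinder(h = 3351, r = 191);


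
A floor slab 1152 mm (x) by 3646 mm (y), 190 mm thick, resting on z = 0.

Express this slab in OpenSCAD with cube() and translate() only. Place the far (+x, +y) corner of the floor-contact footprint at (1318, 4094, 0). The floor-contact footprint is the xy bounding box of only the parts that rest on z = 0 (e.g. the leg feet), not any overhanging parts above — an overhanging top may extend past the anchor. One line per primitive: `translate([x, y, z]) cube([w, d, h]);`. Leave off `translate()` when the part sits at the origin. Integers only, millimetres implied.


translate([166, 448, 0]) cube([1152, 3646, 190]);


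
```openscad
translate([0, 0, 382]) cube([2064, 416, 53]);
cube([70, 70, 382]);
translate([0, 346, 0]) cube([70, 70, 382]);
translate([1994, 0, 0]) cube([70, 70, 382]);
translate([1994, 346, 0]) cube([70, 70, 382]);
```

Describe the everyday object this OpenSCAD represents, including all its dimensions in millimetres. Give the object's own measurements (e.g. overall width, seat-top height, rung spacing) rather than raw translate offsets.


A bench: a 2064×416 mm seat slab, 53 mm thick, top at z = 435 mm, on four 70×70 mm square legs flush with the seat corners and standing on z = 0.


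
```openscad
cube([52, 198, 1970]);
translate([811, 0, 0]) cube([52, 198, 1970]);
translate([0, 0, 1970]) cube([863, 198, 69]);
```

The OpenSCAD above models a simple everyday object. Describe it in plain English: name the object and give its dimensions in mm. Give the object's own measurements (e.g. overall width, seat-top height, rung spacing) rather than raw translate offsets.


A door frame. The clear opening is 759 mm wide and 1970 mm high. Two 52 mm wide jambs, 198 mm deep, stand either side of the opening from the floor to the top of the opening. A 69 mm thick head sits across the top of both jambs, spanning the full outside width of the frame.


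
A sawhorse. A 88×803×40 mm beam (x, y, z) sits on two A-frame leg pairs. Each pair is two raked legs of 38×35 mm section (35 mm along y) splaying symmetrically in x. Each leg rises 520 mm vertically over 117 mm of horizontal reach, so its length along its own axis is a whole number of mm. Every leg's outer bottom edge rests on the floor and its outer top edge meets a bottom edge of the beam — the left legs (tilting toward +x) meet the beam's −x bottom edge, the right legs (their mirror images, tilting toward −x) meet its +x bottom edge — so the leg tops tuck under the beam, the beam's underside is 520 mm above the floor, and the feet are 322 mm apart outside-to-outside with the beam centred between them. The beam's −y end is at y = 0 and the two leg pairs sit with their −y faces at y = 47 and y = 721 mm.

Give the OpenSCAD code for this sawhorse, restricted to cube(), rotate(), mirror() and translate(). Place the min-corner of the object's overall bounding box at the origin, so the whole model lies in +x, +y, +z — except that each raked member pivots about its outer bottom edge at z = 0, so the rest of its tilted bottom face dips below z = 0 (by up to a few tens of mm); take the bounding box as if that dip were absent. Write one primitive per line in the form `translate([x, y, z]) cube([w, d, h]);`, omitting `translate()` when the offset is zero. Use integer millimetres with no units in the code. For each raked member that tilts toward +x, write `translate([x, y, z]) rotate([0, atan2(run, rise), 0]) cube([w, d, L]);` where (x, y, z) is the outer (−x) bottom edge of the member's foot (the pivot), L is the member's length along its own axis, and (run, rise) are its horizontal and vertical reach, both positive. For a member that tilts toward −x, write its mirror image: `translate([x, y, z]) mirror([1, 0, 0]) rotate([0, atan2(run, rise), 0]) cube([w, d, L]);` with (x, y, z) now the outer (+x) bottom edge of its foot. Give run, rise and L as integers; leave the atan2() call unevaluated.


// leg length = √(117² + 520²) = 533
// right-leg outer foot x = 2·117 + 88 = 322
// beam min-corner = (117, 0, 520)
translate([117, 0, 520]) cube([88, 803, 40]);
translate([0, 47, 0]) rotate([0, atan2(117, 520), 0]) cube([38, 35, 533]);
translate([322, 47, 0]) mirror([1, 0, 0]) rotate([0, atan2(117, 520), 0]) cube([38, 35, 533]);
translate([0, 721, 0]) rotate([0, atan2(117, 520), 0]) cube([38, 35, 533]);
translate([322, 721, 0]) mirror([1, 0, 0]) rotate([0, atan2(117, 520), 0]) cube([38, 35, 533]);


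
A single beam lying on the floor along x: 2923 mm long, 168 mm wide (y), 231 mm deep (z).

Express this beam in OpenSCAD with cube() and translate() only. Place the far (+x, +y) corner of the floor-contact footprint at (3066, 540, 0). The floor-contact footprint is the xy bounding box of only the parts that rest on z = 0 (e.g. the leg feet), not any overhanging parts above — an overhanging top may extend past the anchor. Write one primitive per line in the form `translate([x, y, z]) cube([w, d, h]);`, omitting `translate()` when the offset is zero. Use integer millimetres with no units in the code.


translate([143, 372, 0]) cube([2923, 168, 231]);


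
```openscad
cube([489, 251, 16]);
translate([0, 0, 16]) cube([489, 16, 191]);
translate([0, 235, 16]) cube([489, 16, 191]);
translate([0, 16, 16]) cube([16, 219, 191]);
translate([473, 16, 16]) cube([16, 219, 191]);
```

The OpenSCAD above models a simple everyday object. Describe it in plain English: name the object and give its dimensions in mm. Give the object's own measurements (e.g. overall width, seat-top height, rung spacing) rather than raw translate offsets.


An open-topped rectangular box: outside dimensions 489×251×207 mm, with a uniform wall and base thickness of 16 mm. The base is a full 489×251 slab on the floor; four walls sit on top of the base. The front and back walls (the −y and +y sides) span the full width; the two side walls fit between them.


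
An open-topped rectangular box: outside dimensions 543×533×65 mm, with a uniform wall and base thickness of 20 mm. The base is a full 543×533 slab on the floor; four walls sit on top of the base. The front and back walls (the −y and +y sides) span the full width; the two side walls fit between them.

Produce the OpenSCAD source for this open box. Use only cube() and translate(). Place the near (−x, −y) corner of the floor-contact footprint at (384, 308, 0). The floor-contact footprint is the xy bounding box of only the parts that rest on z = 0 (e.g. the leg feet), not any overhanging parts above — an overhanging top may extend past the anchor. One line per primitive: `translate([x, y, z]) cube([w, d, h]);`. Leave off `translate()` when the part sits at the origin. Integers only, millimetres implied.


translate([384, 308, 0]) cube([543, 533, 20]);
translate([384, 308, 20]) cube([543, 20, 45]);
translate([384, 821, 20]) cube([543, 20, 45]);
translate([384, 328, 20]) cube([20, 493, 45]);
translate([907, 328, 20]) cube([20, 493, 45]);


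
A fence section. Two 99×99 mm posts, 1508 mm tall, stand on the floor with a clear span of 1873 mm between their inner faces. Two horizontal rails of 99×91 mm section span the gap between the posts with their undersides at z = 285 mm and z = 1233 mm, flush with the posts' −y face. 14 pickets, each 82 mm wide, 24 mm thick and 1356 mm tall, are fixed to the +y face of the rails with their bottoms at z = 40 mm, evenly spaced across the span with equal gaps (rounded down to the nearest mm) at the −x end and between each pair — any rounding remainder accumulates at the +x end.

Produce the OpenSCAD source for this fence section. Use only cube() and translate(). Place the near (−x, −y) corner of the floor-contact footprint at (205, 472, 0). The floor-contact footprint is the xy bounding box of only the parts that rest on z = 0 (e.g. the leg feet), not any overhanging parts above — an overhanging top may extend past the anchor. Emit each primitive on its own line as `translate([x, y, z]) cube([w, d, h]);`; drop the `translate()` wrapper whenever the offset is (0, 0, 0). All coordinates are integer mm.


translate([205, 472, 0]) cube([99, 99, 1508]);
translate([2177, 472, 0]) cube([99, 99, 1508]);
translate([304, 472, 285]) cube([1873, 99, 91]);
translate([304, 472, 1233]) cube([1873, 99, 91]);
translate([352, 571, 40]) cube([82, 24, 1356]);
translate([482, 571, 40]) cube([82, 24, 1356]);
translate([612, 571, 40]) cube([82, 24, 1356]);
translate([742, 571, 40]) cube([82, 24, 1356]);
translate([872, 571, 40]) cube([82, 24, 1356]);
translate([1002, 571, 40]) cube([82, 24, 1356]);
translate([1132, 571, 40]) cube([82, 24, 1356]);
translate([1262, 571, 40]) cube([82, 24, 1356]);
translate([1392, 571, 40]) cube([82, 24, 1356]);
translate([1522, 571, 40]) cube([82, 24, 1356]);
translate([1652, 571, 40]) cube([82, 24, 1356]);
translate([1782, 571, 40]) cube([82, 24, 1356]);
translate([1912, 571, 40]) cube([82, 24, 1356]);
translate([2042, 571, 40]) cube([82, 24, 1356]);


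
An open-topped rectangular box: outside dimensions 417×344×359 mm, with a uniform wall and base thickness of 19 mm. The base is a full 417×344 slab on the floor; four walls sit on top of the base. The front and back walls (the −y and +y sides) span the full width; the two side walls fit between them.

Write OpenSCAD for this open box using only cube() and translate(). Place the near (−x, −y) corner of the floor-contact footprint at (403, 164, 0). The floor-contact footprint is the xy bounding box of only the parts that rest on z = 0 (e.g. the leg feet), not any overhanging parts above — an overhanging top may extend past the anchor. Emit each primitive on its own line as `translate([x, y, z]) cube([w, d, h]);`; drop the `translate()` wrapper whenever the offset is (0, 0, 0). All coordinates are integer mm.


translate([403, 164, 0]) cube([417, 344, 19]);
translate([403, 164, 19]) cube([417, 19, 340]);
translate([403, 489, 19]) cube([417, 19, 340]);
translate([403, 183, 19]) cube([19, 306, 340]);
translate([801, 183, 19]) cube([19, 306, 340]);


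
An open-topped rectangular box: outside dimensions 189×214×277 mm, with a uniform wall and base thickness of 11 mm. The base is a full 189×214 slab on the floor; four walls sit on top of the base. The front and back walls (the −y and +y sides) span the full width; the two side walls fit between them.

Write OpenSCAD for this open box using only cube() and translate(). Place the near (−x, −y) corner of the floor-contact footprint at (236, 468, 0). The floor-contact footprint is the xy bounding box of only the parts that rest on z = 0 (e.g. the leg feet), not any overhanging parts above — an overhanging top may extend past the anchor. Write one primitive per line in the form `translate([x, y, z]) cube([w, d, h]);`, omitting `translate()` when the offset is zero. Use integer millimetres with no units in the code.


translate([236, 468, 0]) cube([189, 214, 11]);
translate([236, 468, 11]) cube([189, 11, 266]);
translate([236, 671, 11]) cube([189, 11, 266]);
translate([236, 479, 11]) cube([11, 192, 266]);
translate([414, 479, 11]) cube([11, 192, 266]);


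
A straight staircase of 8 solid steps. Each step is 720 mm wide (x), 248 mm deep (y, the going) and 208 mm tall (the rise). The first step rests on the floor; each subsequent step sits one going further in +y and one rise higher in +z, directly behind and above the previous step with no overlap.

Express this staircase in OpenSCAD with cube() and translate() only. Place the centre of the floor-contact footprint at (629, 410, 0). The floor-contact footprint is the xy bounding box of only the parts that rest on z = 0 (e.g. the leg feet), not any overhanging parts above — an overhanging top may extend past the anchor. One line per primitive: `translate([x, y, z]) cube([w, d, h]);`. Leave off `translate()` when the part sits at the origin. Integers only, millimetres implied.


translate([269, 286, 0]) cube([720, 248, 208]);
translate([269, 534, 208]) cube([720, 248, 208]);
translate([269, 782, 416]) cube([720, 248, 208]);
translate([269, 1030, 624]) cube([720, 248, 208]);
translate([269, 1278, 832]) cube([720, 248, 208]);
translate([269, 1526, 1040]) cube([720, 248, 208]);
translate([269, 1774, 1248]) cube([720, 248, 208]);
translate([269, 2022, 1456]) cube([720, 248, 208]);


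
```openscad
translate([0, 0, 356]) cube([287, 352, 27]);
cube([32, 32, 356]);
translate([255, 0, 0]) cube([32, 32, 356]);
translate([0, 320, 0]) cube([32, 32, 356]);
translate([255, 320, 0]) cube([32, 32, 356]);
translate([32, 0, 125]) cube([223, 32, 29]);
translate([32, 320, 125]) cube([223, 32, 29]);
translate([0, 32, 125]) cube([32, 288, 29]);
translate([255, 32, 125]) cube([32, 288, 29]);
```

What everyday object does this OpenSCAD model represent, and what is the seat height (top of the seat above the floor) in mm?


A stool. The seat height is 383 mm.

A 287×352×27 slab at z = 356 on four corner posts — a stool. The seat top is 356 + 27 = 383 mm.


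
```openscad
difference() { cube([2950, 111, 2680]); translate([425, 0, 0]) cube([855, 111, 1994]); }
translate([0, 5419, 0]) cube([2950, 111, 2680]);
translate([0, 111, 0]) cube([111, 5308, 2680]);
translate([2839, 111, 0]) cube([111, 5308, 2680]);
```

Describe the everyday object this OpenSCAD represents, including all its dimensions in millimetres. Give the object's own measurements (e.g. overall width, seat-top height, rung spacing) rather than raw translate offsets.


A single room: four walls, each 2680 mm tall and 111 mm thick, enclosing an outside footprint 2950×5530 mm (x × y), no floor or roof. The front and back walls (−y and +y sides) run the full x-width; the side walls fit between their inner faces. A door opening 855 mm wide and 1994 mm tall is cut through the front wall from the floor up, its −x edge 425 mm from the wall's −x end.


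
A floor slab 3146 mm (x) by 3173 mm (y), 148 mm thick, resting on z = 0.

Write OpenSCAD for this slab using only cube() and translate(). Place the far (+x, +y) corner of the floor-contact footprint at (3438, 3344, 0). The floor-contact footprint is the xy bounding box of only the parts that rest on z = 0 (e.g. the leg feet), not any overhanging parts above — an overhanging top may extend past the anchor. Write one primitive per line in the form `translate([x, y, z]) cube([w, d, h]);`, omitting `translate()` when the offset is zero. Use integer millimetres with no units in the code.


translate([292, 171, 0]) cube([3146, 3173, 148]);


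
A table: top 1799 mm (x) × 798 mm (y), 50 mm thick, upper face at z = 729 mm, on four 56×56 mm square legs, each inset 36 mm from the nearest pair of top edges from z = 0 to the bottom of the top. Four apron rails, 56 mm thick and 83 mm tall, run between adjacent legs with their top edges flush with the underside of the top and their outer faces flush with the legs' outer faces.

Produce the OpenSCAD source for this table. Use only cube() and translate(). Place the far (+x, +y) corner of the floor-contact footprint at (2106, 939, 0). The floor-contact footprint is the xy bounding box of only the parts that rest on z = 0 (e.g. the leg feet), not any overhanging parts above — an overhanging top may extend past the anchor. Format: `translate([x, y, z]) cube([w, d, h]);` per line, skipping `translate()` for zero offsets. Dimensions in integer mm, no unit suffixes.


translate([343, 177, 679]) cube([1799, 798, 50]);
translate([379, 213, 0]) cube([56, 56, 679]);
translate([2050, 213, 0]) cube([56, 56, 679]);
translate([379, 883, 0]) cube([56, 56, 679]);
translate([2050, 883, 0]) cube([56, 56, 679]);
translate([435, 213, 596]) cube([1615, 56, 83]);
translate([435, 883, 596]) cube([1615, 56, 83]);
translate([379, 269, 596]) cube([56, 614, 83]);
translate([2050, 269, 596]) cube([56, 614, 83]);


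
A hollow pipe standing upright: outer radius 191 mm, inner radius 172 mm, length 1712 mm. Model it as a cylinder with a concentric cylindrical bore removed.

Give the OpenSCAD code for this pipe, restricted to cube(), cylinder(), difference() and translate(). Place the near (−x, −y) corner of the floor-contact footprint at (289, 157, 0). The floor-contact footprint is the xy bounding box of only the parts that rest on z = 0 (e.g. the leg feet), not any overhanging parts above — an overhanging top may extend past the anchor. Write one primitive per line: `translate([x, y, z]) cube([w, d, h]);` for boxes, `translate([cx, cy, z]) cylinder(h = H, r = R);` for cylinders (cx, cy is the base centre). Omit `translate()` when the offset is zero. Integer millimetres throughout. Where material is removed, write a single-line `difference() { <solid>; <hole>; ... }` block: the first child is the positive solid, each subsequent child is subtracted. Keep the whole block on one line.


difference() { translate([480, 348, 0]) cylinder(h = 1712, r = 191); translate([480, 348, 0]) cylinder(h = 1712, r = 172); }
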